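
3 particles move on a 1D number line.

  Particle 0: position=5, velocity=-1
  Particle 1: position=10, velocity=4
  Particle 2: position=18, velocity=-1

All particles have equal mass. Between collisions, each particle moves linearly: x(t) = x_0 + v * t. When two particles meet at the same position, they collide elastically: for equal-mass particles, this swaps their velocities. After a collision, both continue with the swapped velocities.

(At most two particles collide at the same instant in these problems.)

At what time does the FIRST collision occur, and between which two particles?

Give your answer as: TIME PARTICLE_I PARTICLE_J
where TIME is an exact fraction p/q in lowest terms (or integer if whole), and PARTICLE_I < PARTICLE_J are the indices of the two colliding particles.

Answer: 8/5 1 2

Derivation:
Pair (0,1): pos 5,10 vel -1,4 -> not approaching (rel speed -5 <= 0)
Pair (1,2): pos 10,18 vel 4,-1 -> gap=8, closing at 5/unit, collide at t=8/5
Earliest collision: t=8/5 between 1 and 2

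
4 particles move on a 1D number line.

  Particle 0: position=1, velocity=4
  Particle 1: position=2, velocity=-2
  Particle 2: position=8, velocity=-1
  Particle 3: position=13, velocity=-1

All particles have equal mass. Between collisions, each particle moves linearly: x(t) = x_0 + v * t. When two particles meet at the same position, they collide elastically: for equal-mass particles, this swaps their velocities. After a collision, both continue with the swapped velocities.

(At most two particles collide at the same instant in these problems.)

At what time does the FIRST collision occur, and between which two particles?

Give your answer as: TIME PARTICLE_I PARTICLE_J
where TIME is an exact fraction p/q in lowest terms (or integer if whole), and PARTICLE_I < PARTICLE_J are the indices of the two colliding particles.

Pair (0,1): pos 1,2 vel 4,-2 -> gap=1, closing at 6/unit, collide at t=1/6
Pair (1,2): pos 2,8 vel -2,-1 -> not approaching (rel speed -1 <= 0)
Pair (2,3): pos 8,13 vel -1,-1 -> not approaching (rel speed 0 <= 0)
Earliest collision: t=1/6 between 0 and 1

Answer: 1/6 0 1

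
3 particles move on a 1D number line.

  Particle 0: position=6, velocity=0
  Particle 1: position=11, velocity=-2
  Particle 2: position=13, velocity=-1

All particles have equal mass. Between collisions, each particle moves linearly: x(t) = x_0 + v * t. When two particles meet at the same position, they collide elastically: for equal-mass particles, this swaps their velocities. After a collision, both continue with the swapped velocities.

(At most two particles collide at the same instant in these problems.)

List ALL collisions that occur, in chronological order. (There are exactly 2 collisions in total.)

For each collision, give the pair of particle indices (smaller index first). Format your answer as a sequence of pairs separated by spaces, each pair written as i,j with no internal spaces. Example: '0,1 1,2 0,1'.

Collision at t=5/2: particles 0 and 1 swap velocities; positions: p0=6 p1=6 p2=21/2; velocities now: v0=-2 v1=0 v2=-1
Collision at t=7: particles 1 and 2 swap velocities; positions: p0=-3 p1=6 p2=6; velocities now: v0=-2 v1=-1 v2=0

Answer: 0,1 1,2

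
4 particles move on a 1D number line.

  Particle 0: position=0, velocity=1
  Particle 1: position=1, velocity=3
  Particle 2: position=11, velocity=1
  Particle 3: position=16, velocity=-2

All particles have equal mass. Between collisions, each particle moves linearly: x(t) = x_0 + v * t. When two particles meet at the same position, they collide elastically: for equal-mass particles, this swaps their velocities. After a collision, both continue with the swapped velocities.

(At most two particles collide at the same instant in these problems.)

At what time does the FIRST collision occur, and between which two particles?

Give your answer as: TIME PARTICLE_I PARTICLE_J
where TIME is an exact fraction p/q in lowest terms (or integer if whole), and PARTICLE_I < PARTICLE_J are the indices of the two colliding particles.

Answer: 5/3 2 3

Derivation:
Pair (0,1): pos 0,1 vel 1,3 -> not approaching (rel speed -2 <= 0)
Pair (1,2): pos 1,11 vel 3,1 -> gap=10, closing at 2/unit, collide at t=5
Pair (2,3): pos 11,16 vel 1,-2 -> gap=5, closing at 3/unit, collide at t=5/3
Earliest collision: t=5/3 between 2 and 3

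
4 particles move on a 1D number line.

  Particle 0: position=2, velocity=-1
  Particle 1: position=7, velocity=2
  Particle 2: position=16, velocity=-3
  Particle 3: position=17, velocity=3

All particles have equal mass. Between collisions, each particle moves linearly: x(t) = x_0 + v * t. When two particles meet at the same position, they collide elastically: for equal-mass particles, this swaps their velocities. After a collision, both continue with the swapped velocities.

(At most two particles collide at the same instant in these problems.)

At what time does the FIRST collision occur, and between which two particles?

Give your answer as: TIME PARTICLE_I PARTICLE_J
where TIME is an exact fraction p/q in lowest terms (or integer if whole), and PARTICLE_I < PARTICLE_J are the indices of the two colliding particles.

Pair (0,1): pos 2,7 vel -1,2 -> not approaching (rel speed -3 <= 0)
Pair (1,2): pos 7,16 vel 2,-3 -> gap=9, closing at 5/unit, collide at t=9/5
Pair (2,3): pos 16,17 vel -3,3 -> not approaching (rel speed -6 <= 0)
Earliest collision: t=9/5 between 1 and 2

Answer: 9/5 1 2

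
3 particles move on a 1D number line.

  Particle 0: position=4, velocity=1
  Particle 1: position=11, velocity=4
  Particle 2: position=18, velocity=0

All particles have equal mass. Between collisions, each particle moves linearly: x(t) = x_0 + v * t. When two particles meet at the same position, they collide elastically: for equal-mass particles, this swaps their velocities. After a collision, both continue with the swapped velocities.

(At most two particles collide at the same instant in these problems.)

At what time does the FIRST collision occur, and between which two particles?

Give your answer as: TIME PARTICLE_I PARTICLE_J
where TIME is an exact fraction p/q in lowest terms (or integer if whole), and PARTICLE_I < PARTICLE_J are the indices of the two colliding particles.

Answer: 7/4 1 2

Derivation:
Pair (0,1): pos 4,11 vel 1,4 -> not approaching (rel speed -3 <= 0)
Pair (1,2): pos 11,18 vel 4,0 -> gap=7, closing at 4/unit, collide at t=7/4
Earliest collision: t=7/4 between 1 and 2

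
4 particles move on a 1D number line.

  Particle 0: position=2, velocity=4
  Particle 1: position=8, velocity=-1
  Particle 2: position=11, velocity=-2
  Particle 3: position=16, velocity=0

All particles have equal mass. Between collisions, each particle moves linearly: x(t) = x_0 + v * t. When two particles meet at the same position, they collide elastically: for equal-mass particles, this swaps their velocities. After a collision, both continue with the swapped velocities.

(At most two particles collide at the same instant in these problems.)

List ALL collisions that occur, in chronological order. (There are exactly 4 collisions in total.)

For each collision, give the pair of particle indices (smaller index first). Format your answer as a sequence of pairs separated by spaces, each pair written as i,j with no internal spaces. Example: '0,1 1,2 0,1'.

Answer: 0,1 1,2 0,1 2,3

Derivation:
Collision at t=6/5: particles 0 and 1 swap velocities; positions: p0=34/5 p1=34/5 p2=43/5 p3=16; velocities now: v0=-1 v1=4 v2=-2 v3=0
Collision at t=3/2: particles 1 and 2 swap velocities; positions: p0=13/2 p1=8 p2=8 p3=16; velocities now: v0=-1 v1=-2 v2=4 v3=0
Collision at t=3: particles 0 and 1 swap velocities; positions: p0=5 p1=5 p2=14 p3=16; velocities now: v0=-2 v1=-1 v2=4 v3=0
Collision at t=7/2: particles 2 and 3 swap velocities; positions: p0=4 p1=9/2 p2=16 p3=16; velocities now: v0=-2 v1=-1 v2=0 v3=4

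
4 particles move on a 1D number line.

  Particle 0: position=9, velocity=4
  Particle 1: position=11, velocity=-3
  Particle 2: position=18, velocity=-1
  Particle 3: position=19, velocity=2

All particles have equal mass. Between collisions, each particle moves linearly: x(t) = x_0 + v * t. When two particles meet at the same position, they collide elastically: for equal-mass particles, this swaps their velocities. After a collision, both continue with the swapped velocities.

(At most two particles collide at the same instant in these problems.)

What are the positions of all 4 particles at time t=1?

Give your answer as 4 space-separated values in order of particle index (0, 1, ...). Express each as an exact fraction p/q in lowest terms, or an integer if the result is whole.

Answer: 8 13 17 21

Derivation:
Collision at t=2/7: particles 0 and 1 swap velocities; positions: p0=71/7 p1=71/7 p2=124/7 p3=137/7; velocities now: v0=-3 v1=4 v2=-1 v3=2
Advance to t=1 (no further collisions before then); velocities: v0=-3 v1=4 v2=-1 v3=2; positions = 8 13 17 21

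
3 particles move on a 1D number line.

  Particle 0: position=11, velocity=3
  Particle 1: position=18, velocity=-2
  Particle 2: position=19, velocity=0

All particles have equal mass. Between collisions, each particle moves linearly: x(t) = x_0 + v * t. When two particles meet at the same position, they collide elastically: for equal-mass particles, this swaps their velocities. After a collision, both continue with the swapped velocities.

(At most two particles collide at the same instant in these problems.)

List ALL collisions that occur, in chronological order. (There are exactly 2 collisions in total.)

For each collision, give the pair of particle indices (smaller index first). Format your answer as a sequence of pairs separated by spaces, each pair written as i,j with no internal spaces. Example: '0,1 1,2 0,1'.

Collision at t=7/5: particles 0 and 1 swap velocities; positions: p0=76/5 p1=76/5 p2=19; velocities now: v0=-2 v1=3 v2=0
Collision at t=8/3: particles 1 and 2 swap velocities; positions: p0=38/3 p1=19 p2=19; velocities now: v0=-2 v1=0 v2=3

Answer: 0,1 1,2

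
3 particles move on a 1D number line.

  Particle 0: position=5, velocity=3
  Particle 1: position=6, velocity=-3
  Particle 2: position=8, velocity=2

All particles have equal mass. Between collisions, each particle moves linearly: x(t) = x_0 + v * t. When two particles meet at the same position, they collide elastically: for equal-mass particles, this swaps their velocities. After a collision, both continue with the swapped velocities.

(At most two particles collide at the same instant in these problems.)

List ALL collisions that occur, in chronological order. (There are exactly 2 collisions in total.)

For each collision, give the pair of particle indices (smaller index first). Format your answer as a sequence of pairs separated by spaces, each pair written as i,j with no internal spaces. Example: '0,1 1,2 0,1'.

Collision at t=1/6: particles 0 and 1 swap velocities; positions: p0=11/2 p1=11/2 p2=25/3; velocities now: v0=-3 v1=3 v2=2
Collision at t=3: particles 1 and 2 swap velocities; positions: p0=-3 p1=14 p2=14; velocities now: v0=-3 v1=2 v2=3

Answer: 0,1 1,2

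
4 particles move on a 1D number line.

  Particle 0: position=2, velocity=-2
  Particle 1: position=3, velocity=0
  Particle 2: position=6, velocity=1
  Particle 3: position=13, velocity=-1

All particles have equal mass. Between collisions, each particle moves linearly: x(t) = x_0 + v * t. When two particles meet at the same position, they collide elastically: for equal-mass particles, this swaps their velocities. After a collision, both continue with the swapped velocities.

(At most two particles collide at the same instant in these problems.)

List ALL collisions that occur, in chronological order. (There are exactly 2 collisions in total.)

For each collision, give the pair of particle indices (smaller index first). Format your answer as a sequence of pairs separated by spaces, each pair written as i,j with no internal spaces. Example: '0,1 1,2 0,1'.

Collision at t=7/2: particles 2 and 3 swap velocities; positions: p0=-5 p1=3 p2=19/2 p3=19/2; velocities now: v0=-2 v1=0 v2=-1 v3=1
Collision at t=10: particles 1 and 2 swap velocities; positions: p0=-18 p1=3 p2=3 p3=16; velocities now: v0=-2 v1=-1 v2=0 v3=1

Answer: 2,3 1,2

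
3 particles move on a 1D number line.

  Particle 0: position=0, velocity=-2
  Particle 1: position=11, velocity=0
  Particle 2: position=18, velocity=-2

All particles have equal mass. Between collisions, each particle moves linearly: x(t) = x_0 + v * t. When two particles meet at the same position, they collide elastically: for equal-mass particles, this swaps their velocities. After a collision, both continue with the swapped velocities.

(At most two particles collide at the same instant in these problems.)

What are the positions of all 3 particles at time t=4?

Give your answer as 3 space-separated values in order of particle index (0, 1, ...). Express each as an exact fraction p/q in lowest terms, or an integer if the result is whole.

Collision at t=7/2: particles 1 and 2 swap velocities; positions: p0=-7 p1=11 p2=11; velocities now: v0=-2 v1=-2 v2=0
Advance to t=4 (no further collisions before then); velocities: v0=-2 v1=-2 v2=0; positions = -8 10 11

Answer: -8 10 11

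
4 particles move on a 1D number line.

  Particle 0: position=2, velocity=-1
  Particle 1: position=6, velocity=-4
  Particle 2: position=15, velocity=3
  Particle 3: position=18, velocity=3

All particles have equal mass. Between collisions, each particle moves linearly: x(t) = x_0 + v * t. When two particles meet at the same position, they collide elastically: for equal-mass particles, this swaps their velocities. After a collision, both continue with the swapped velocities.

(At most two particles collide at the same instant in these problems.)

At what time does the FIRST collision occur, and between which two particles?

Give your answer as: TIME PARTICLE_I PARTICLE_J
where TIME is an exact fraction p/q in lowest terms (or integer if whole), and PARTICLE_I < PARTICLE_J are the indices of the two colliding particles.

Pair (0,1): pos 2,6 vel -1,-4 -> gap=4, closing at 3/unit, collide at t=4/3
Pair (1,2): pos 6,15 vel -4,3 -> not approaching (rel speed -7 <= 0)
Pair (2,3): pos 15,18 vel 3,3 -> not approaching (rel speed 0 <= 0)
Earliest collision: t=4/3 between 0 and 1

Answer: 4/3 0 1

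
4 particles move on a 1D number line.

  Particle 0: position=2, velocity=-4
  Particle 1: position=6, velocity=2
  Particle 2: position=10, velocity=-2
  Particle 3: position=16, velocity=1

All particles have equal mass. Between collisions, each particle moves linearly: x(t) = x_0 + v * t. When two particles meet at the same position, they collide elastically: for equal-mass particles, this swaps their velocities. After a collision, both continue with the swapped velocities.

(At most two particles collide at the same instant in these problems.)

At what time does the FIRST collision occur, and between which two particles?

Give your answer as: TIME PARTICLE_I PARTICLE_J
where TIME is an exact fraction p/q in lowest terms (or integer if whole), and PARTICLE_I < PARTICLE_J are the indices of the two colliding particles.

Pair (0,1): pos 2,6 vel -4,2 -> not approaching (rel speed -6 <= 0)
Pair (1,2): pos 6,10 vel 2,-2 -> gap=4, closing at 4/unit, collide at t=1
Pair (2,3): pos 10,16 vel -2,1 -> not approaching (rel speed -3 <= 0)
Earliest collision: t=1 between 1 and 2

Answer: 1 1 2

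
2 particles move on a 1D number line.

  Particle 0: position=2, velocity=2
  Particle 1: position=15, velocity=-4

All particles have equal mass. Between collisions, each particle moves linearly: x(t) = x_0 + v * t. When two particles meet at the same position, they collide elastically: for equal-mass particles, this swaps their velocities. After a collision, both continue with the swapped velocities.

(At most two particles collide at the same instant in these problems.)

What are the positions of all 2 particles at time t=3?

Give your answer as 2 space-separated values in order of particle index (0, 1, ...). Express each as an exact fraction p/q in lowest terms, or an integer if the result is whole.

Answer: 3 8

Derivation:
Collision at t=13/6: particles 0 and 1 swap velocities; positions: p0=19/3 p1=19/3; velocities now: v0=-4 v1=2
Advance to t=3 (no further collisions before then); velocities: v0=-4 v1=2; positions = 3 8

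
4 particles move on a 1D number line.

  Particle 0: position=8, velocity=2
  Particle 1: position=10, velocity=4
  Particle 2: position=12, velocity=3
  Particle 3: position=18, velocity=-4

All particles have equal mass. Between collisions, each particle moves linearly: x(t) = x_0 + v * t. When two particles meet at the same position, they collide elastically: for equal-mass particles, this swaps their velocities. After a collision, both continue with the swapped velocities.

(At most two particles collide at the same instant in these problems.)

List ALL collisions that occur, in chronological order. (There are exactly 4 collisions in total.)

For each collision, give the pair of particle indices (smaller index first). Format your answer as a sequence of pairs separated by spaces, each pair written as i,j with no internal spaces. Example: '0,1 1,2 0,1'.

Collision at t=6/7: particles 2 and 3 swap velocities; positions: p0=68/7 p1=94/7 p2=102/7 p3=102/7; velocities now: v0=2 v1=4 v2=-4 v3=3
Collision at t=1: particles 1 and 2 swap velocities; positions: p0=10 p1=14 p2=14 p3=15; velocities now: v0=2 v1=-4 v2=4 v3=3
Collision at t=5/3: particles 0 and 1 swap velocities; positions: p0=34/3 p1=34/3 p2=50/3 p3=17; velocities now: v0=-4 v1=2 v2=4 v3=3
Collision at t=2: particles 2 and 3 swap velocities; positions: p0=10 p1=12 p2=18 p3=18; velocities now: v0=-4 v1=2 v2=3 v3=4

Answer: 2,3 1,2 0,1 2,3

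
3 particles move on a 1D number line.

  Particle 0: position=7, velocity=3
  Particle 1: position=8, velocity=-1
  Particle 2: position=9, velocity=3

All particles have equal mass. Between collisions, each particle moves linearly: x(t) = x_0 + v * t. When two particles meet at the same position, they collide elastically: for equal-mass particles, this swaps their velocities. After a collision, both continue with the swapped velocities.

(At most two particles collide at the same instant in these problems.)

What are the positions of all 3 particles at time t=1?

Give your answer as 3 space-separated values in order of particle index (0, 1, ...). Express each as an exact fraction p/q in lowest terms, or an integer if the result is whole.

Collision at t=1/4: particles 0 and 1 swap velocities; positions: p0=31/4 p1=31/4 p2=39/4; velocities now: v0=-1 v1=3 v2=3
Advance to t=1 (no further collisions before then); velocities: v0=-1 v1=3 v2=3; positions = 7 10 12

Answer: 7 10 12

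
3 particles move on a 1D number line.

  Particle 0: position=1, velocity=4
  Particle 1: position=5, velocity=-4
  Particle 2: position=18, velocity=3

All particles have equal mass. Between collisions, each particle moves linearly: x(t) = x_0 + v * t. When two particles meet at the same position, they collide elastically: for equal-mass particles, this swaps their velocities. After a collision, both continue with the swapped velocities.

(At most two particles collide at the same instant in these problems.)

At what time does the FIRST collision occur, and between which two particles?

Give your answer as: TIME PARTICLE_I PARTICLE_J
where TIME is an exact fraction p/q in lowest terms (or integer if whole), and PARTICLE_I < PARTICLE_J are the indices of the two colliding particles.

Pair (0,1): pos 1,5 vel 4,-4 -> gap=4, closing at 8/unit, collide at t=1/2
Pair (1,2): pos 5,18 vel -4,3 -> not approaching (rel speed -7 <= 0)
Earliest collision: t=1/2 between 0 and 1

Answer: 1/2 0 1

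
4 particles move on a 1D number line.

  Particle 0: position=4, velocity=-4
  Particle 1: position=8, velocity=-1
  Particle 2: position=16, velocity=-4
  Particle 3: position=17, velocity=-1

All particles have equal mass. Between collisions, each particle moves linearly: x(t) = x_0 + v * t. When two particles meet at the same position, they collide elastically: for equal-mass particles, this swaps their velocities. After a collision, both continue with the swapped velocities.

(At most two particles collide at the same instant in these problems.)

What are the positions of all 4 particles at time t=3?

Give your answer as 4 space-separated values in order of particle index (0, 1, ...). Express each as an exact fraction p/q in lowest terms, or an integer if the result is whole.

Answer: -8 4 5 14

Derivation:
Collision at t=8/3: particles 1 and 2 swap velocities; positions: p0=-20/3 p1=16/3 p2=16/3 p3=43/3; velocities now: v0=-4 v1=-4 v2=-1 v3=-1
Advance to t=3 (no further collisions before then); velocities: v0=-4 v1=-4 v2=-1 v3=-1; positions = -8 4 5 14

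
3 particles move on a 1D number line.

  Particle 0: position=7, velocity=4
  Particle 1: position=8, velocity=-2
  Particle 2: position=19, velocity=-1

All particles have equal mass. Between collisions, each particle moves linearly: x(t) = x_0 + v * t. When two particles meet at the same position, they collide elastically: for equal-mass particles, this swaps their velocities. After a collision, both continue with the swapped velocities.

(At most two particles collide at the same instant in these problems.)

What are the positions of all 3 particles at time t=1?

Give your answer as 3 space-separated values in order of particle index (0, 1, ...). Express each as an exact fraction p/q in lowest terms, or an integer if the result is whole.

Answer: 6 11 18

Derivation:
Collision at t=1/6: particles 0 and 1 swap velocities; positions: p0=23/3 p1=23/3 p2=113/6; velocities now: v0=-2 v1=4 v2=-1
Advance to t=1 (no further collisions before then); velocities: v0=-2 v1=4 v2=-1; positions = 6 11 18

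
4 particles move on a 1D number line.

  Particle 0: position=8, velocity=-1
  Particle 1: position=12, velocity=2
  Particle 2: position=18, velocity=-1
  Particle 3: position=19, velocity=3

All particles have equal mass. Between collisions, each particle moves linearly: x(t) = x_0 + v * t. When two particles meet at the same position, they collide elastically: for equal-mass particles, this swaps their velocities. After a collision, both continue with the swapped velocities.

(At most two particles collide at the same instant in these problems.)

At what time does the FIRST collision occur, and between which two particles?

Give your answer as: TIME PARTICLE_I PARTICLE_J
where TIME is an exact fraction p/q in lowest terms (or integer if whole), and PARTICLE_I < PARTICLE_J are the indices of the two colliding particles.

Pair (0,1): pos 8,12 vel -1,2 -> not approaching (rel speed -3 <= 0)
Pair (1,2): pos 12,18 vel 2,-1 -> gap=6, closing at 3/unit, collide at t=2
Pair (2,3): pos 18,19 vel -1,3 -> not approaching (rel speed -4 <= 0)
Earliest collision: t=2 between 1 and 2

Answer: 2 1 2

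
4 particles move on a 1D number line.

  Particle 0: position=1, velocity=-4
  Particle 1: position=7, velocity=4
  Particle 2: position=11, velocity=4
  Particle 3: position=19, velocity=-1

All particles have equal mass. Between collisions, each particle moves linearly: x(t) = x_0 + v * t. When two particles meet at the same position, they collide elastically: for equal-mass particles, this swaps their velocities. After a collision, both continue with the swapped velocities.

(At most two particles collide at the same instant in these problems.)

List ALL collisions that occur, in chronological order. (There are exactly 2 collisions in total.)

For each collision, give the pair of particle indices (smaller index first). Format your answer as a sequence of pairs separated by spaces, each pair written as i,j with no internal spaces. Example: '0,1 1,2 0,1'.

Answer: 2,3 1,2

Derivation:
Collision at t=8/5: particles 2 and 3 swap velocities; positions: p0=-27/5 p1=67/5 p2=87/5 p3=87/5; velocities now: v0=-4 v1=4 v2=-1 v3=4
Collision at t=12/5: particles 1 and 2 swap velocities; positions: p0=-43/5 p1=83/5 p2=83/5 p3=103/5; velocities now: v0=-4 v1=-1 v2=4 v3=4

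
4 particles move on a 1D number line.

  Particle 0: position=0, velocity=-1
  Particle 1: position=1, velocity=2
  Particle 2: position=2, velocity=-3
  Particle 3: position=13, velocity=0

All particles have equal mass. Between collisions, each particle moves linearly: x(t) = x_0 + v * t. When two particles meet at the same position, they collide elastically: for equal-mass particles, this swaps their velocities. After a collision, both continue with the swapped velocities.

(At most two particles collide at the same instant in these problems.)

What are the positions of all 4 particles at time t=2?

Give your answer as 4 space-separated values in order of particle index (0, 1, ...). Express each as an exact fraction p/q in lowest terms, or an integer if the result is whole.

Answer: -4 -2 5 13

Derivation:
Collision at t=1/5: particles 1 and 2 swap velocities; positions: p0=-1/5 p1=7/5 p2=7/5 p3=13; velocities now: v0=-1 v1=-3 v2=2 v3=0
Collision at t=1: particles 0 and 1 swap velocities; positions: p0=-1 p1=-1 p2=3 p3=13; velocities now: v0=-3 v1=-1 v2=2 v3=0
Advance to t=2 (no further collisions before then); velocities: v0=-3 v1=-1 v2=2 v3=0; positions = -4 -2 5 13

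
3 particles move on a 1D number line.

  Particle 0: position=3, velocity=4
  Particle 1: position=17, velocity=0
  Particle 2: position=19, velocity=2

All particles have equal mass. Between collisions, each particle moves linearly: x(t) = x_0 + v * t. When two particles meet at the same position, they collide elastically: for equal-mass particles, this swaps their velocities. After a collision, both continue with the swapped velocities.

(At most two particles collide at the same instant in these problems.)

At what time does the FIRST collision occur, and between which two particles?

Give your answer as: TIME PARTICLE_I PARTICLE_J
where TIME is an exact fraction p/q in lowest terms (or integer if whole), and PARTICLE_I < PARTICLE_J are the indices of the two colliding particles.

Pair (0,1): pos 3,17 vel 4,0 -> gap=14, closing at 4/unit, collide at t=7/2
Pair (1,2): pos 17,19 vel 0,2 -> not approaching (rel speed -2 <= 0)
Earliest collision: t=7/2 between 0 and 1

Answer: 7/2 0 1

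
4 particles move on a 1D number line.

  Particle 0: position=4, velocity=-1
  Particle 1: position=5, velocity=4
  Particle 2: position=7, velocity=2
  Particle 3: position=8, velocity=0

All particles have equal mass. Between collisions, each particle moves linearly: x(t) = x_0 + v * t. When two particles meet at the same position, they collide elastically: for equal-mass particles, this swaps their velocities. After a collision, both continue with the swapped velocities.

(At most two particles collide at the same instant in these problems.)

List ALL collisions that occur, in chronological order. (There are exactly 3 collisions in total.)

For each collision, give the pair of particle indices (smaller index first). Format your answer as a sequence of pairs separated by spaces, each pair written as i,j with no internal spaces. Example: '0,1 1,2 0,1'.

Collision at t=1/2: particles 2 and 3 swap velocities; positions: p0=7/2 p1=7 p2=8 p3=8; velocities now: v0=-1 v1=4 v2=0 v3=2
Collision at t=3/4: particles 1 and 2 swap velocities; positions: p0=13/4 p1=8 p2=8 p3=17/2; velocities now: v0=-1 v1=0 v2=4 v3=2
Collision at t=1: particles 2 and 3 swap velocities; positions: p0=3 p1=8 p2=9 p3=9; velocities now: v0=-1 v1=0 v2=2 v3=4

Answer: 2,3 1,2 2,3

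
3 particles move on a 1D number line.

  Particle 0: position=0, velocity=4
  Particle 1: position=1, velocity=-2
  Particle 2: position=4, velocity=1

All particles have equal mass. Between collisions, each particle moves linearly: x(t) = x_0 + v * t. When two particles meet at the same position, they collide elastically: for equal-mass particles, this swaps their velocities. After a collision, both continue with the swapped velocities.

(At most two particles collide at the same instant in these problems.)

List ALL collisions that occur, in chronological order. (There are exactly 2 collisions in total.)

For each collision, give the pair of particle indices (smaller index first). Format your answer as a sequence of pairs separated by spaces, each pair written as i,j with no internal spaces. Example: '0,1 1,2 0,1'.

Answer: 0,1 1,2

Derivation:
Collision at t=1/6: particles 0 and 1 swap velocities; positions: p0=2/3 p1=2/3 p2=25/6; velocities now: v0=-2 v1=4 v2=1
Collision at t=4/3: particles 1 and 2 swap velocities; positions: p0=-5/3 p1=16/3 p2=16/3; velocities now: v0=-2 v1=1 v2=4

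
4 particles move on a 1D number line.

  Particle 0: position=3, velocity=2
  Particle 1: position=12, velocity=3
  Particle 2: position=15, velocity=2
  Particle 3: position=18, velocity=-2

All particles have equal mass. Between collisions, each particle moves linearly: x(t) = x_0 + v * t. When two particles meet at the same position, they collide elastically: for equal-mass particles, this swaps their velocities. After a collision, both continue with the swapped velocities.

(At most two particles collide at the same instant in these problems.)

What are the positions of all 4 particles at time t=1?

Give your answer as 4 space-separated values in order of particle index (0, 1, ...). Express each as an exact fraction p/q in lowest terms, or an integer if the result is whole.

Collision at t=3/4: particles 2 and 3 swap velocities; positions: p0=9/2 p1=57/4 p2=33/2 p3=33/2; velocities now: v0=2 v1=3 v2=-2 v3=2
Advance to t=1 (no further collisions before then); velocities: v0=2 v1=3 v2=-2 v3=2; positions = 5 15 16 17

Answer: 5 15 16 17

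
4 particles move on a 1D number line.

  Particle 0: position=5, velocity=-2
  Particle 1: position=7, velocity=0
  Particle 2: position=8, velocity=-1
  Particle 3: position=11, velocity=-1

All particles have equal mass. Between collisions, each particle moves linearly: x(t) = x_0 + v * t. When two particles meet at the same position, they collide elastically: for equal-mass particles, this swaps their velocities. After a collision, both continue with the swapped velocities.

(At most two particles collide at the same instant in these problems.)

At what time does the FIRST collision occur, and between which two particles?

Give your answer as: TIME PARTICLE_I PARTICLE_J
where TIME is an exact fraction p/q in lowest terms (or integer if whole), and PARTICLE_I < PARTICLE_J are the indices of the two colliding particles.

Pair (0,1): pos 5,7 vel -2,0 -> not approaching (rel speed -2 <= 0)
Pair (1,2): pos 7,8 vel 0,-1 -> gap=1, closing at 1/unit, collide at t=1
Pair (2,3): pos 8,11 vel -1,-1 -> not approaching (rel speed 0 <= 0)
Earliest collision: t=1 between 1 and 2

Answer: 1 1 2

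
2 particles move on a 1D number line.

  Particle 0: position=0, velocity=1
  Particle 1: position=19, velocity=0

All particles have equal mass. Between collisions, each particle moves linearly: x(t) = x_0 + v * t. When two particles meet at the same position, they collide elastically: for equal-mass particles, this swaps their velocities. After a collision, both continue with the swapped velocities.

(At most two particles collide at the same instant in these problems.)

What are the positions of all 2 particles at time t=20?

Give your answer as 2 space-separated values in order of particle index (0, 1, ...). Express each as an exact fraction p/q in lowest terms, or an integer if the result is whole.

Collision at t=19: particles 0 and 1 swap velocities; positions: p0=19 p1=19; velocities now: v0=0 v1=1
Advance to t=20 (no further collisions before then); velocities: v0=0 v1=1; positions = 19 20

Answer: 19 20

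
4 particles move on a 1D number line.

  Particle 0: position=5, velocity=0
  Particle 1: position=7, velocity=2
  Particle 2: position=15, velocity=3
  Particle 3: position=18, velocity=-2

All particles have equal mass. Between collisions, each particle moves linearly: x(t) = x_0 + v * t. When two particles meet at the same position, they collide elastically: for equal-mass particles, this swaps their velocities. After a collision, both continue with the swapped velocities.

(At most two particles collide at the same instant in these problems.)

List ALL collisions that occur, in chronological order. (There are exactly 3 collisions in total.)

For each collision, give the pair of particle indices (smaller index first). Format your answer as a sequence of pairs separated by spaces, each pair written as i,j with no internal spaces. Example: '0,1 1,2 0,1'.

Answer: 2,3 1,2 0,1

Derivation:
Collision at t=3/5: particles 2 and 3 swap velocities; positions: p0=5 p1=41/5 p2=84/5 p3=84/5; velocities now: v0=0 v1=2 v2=-2 v3=3
Collision at t=11/4: particles 1 and 2 swap velocities; positions: p0=5 p1=25/2 p2=25/2 p3=93/4; velocities now: v0=0 v1=-2 v2=2 v3=3
Collision at t=13/2: particles 0 and 1 swap velocities; positions: p0=5 p1=5 p2=20 p3=69/2; velocities now: v0=-2 v1=0 v2=2 v3=3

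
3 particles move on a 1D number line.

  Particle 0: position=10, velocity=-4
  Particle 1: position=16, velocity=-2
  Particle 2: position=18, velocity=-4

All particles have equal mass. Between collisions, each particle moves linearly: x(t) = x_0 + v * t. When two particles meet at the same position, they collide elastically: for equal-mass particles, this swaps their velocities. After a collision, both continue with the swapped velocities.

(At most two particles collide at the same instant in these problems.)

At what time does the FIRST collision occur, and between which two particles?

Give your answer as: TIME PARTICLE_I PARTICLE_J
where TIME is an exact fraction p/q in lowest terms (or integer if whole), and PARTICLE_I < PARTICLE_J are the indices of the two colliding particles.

Pair (0,1): pos 10,16 vel -4,-2 -> not approaching (rel speed -2 <= 0)
Pair (1,2): pos 16,18 vel -2,-4 -> gap=2, closing at 2/unit, collide at t=1
Earliest collision: t=1 between 1 and 2

Answer: 1 1 2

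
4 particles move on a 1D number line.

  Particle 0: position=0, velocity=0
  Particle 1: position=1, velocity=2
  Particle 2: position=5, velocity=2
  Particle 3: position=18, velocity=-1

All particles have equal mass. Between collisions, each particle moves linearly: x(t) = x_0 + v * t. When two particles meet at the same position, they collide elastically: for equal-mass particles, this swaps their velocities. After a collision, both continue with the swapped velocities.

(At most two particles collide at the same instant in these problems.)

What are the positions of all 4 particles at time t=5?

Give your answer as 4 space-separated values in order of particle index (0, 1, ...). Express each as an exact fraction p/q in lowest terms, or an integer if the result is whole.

Collision at t=13/3: particles 2 and 3 swap velocities; positions: p0=0 p1=29/3 p2=41/3 p3=41/3; velocities now: v0=0 v1=2 v2=-1 v3=2
Advance to t=5 (no further collisions before then); velocities: v0=0 v1=2 v2=-1 v3=2; positions = 0 11 13 15

Answer: 0 11 13 15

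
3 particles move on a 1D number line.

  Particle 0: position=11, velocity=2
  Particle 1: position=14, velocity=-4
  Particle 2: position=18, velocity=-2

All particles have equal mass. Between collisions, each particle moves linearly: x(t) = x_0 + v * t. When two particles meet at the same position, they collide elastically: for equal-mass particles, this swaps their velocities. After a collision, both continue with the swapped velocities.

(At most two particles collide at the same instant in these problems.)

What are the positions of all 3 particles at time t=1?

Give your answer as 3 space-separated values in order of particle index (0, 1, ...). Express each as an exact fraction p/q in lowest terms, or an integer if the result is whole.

Collision at t=1/2: particles 0 and 1 swap velocities; positions: p0=12 p1=12 p2=17; velocities now: v0=-4 v1=2 v2=-2
Advance to t=1 (no further collisions before then); velocities: v0=-4 v1=2 v2=-2; positions = 10 13 16

Answer: 10 13 16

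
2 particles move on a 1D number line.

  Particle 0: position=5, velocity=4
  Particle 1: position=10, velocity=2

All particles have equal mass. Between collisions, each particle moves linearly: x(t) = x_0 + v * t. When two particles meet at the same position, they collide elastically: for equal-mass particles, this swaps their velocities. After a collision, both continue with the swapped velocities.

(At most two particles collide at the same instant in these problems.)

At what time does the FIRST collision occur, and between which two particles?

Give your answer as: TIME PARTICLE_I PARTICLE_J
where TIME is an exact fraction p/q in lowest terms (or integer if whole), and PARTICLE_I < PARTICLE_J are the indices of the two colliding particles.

Pair (0,1): pos 5,10 vel 4,2 -> gap=5, closing at 2/unit, collide at t=5/2
Earliest collision: t=5/2 between 0 and 1

Answer: 5/2 0 1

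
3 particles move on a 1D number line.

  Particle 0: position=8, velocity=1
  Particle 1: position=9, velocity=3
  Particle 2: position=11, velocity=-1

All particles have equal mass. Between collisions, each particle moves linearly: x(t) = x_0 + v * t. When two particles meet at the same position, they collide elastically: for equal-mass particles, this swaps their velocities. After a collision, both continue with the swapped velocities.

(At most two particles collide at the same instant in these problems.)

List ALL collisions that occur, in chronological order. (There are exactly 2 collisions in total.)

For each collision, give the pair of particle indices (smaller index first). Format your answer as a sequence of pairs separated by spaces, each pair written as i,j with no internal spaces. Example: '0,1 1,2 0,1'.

Answer: 1,2 0,1

Derivation:
Collision at t=1/2: particles 1 and 2 swap velocities; positions: p0=17/2 p1=21/2 p2=21/2; velocities now: v0=1 v1=-1 v2=3
Collision at t=3/2: particles 0 and 1 swap velocities; positions: p0=19/2 p1=19/2 p2=27/2; velocities now: v0=-1 v1=1 v2=3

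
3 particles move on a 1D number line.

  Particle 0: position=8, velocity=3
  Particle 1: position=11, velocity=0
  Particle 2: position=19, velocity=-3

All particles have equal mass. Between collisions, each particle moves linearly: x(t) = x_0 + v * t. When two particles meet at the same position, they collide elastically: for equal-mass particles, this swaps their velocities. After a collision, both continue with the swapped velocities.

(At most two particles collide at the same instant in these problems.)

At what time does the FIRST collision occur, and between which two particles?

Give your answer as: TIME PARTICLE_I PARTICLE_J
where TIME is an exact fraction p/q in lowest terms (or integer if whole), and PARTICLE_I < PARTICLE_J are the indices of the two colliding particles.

Pair (0,1): pos 8,11 vel 3,0 -> gap=3, closing at 3/unit, collide at t=1
Pair (1,2): pos 11,19 vel 0,-3 -> gap=8, closing at 3/unit, collide at t=8/3
Earliest collision: t=1 between 0 and 1

Answer: 1 0 1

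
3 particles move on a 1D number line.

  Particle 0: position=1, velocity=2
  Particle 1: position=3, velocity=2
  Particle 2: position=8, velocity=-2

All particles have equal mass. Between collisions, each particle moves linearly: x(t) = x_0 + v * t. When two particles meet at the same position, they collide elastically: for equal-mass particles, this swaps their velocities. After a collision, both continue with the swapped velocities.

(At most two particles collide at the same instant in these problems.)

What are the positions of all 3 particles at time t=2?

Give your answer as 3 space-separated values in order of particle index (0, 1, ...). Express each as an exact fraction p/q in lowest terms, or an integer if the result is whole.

Collision at t=5/4: particles 1 and 2 swap velocities; positions: p0=7/2 p1=11/2 p2=11/2; velocities now: v0=2 v1=-2 v2=2
Collision at t=7/4: particles 0 and 1 swap velocities; positions: p0=9/2 p1=9/2 p2=13/2; velocities now: v0=-2 v1=2 v2=2
Advance to t=2 (no further collisions before then); velocities: v0=-2 v1=2 v2=2; positions = 4 5 7

Answer: 4 5 7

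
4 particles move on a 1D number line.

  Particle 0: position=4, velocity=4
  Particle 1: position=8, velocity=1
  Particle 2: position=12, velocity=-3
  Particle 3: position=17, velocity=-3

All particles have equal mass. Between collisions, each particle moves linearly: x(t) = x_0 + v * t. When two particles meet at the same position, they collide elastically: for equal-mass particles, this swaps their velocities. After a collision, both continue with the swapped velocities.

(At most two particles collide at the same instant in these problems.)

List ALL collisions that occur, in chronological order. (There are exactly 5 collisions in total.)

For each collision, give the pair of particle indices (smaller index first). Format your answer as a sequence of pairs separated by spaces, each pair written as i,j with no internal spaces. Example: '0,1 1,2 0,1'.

Answer: 1,2 0,1 1,2 2,3 1,2

Derivation:
Collision at t=1: particles 1 and 2 swap velocities; positions: p0=8 p1=9 p2=9 p3=14; velocities now: v0=4 v1=-3 v2=1 v3=-3
Collision at t=8/7: particles 0 and 1 swap velocities; positions: p0=60/7 p1=60/7 p2=64/7 p3=95/7; velocities now: v0=-3 v1=4 v2=1 v3=-3
Collision at t=4/3: particles 1 and 2 swap velocities; positions: p0=8 p1=28/3 p2=28/3 p3=13; velocities now: v0=-3 v1=1 v2=4 v3=-3
Collision at t=13/7: particles 2 and 3 swap velocities; positions: p0=45/7 p1=69/7 p2=80/7 p3=80/7; velocities now: v0=-3 v1=1 v2=-3 v3=4
Collision at t=9/4: particles 1 and 2 swap velocities; positions: p0=21/4 p1=41/4 p2=41/4 p3=13; velocities now: v0=-3 v1=-3 v2=1 v3=4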